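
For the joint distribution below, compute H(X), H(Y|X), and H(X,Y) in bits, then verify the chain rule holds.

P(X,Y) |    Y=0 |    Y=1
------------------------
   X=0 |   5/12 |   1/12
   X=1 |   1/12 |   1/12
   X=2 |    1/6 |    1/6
H(X,Y) = 2.2842, H(X) = 1.4591, H(Y|X) = 0.8250 (all in bits)

Chain rule: H(X,Y) = H(X) + H(Y|X)

Left side — joint entropy directly:
H(X,Y) = -Σ p(x,y) log p(x,y) = 2.2842 bits

Right side — compute H(Y|X) from the conditional distributions:
P(X) = (1/2, 1/6, 1/3), so H(X) = 1.4591 bits
H(Y|X) = Σ_x P(X=x) · H(Y|X=x):
  P(Y|X=0) = (5/6, 1/6), H(Y|X=0) = 0.6500, weight P(X=0) = 1/2
  P(Y|X=1) = (1/2, 1/2), H(Y|X=1) = 1.0000, weight P(X=1) = 1/6
  P(Y|X=2) = (1/2, 1/2), H(Y|X=2) = 1.0000, weight P(X=2) = 1/3
H(Y|X) = 0.8250 bits

H(X) + H(Y|X) = 1.4591 + 0.8250 = 2.2842 bits

Both sides equal 2.2842 bits. ✓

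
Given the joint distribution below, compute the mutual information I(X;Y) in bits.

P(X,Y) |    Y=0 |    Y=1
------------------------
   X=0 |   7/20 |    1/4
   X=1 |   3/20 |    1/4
0.0303 bits

Mutual information: I(X;Y) = H(X) + H(Y) - H(X,Y)

Marginals:
P(X) = (3/5, 2/5), H(X) = 0.9710 bits
P(Y) = (1/2, 1/2), H(Y) = 1.0000 bits

Joint entropy: H(X,Y) = 1.9406 bits

I(X;Y) = 0.9710 + 1.0000 - 1.9406 = 0.0303 bits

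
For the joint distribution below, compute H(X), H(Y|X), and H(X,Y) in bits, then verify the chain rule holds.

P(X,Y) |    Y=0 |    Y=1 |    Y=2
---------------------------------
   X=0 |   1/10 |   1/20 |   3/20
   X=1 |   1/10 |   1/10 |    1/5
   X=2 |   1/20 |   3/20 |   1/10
H(X,Y) = 3.0464, H(X) = 1.5710, H(Y|X) = 1.4755 (all in bits)

Chain rule: H(X,Y) = H(X) + H(Y|X)

Left side — joint entropy directly:
H(X,Y) = -Σ p(x,y) log p(x,y) = 3.0464 bits

Right side — compute H(Y|X) from the conditional distributions:
P(X) = (3/10, 2/5, 3/10), so H(X) = 1.5710 bits
H(Y|X) = Σ_x P(X=x) · H(Y|X=x):
  P(Y|X=0) = (1/3, 1/6, 1/2), H(Y|X=0) = 1.4591, weight P(X=0) = 3/10
  P(Y|X=1) = (1/4, 1/4, 1/2), H(Y|X=1) = 1.5000, weight P(X=1) = 2/5
  P(Y|X=2) = (1/6, 1/2, 1/3), H(Y|X=2) = 1.4591, weight P(X=2) = 3/10
H(Y|X) = 1.4755 bits

H(X) + H(Y|X) = 1.5710 + 1.4755 = 3.0464 bits

Both sides equal 3.0464 bits. ✓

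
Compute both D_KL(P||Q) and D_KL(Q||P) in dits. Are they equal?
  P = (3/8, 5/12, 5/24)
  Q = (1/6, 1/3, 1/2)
D_KL(P||Q) = 0.0932, D_KL(Q||P) = 0.0991

KL divergence is not symmetric: D_KL(P||Q) ≠ D_KL(Q||P) in general.

D_KL(P||Q) = 0.0932 dits
D_KL(Q||P) = 0.0991 dits

No, they are not equal!

This asymmetry is why KL divergence is not a true distance metric.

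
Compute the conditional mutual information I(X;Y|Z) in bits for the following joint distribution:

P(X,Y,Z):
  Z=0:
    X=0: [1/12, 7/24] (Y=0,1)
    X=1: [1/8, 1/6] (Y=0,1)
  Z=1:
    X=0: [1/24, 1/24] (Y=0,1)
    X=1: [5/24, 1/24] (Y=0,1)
0.0480 bits

Conditional mutual information: I(X;Y|Z) = H(X|Z) + H(Y|Z) - H(X,Y|Z)

H(Z) = 0.9183
H(X,Z) = 1.8479 → H(X|Z) = 0.9296
H(Y,Z) = 1.7861 → H(Y|Z) = 0.8678
H(X,Y,Z) = 2.6676 → H(X,Y|Z) = 1.7493

I(X;Y|Z) = 0.9296 + 0.8678 - 1.7493 = 0.0480 bits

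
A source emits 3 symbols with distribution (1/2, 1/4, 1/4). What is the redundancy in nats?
0.0589 nats

Redundancy measures how far a source is from maximum entropy:
R = H_max - H(X)

Maximum entropy for 3 symbols: H_max = log_e(3) = 1.0986 nats
Actual entropy: H(X) = 1.0397 nats
Redundancy: R = 1.0986 - 1.0397 = 0.0589 nats

This redundancy represents potential for compression: the source could be compressed by 0.0589 nats per symbol.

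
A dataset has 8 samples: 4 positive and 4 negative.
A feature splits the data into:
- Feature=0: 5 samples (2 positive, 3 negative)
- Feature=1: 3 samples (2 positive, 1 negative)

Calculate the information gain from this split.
0.0488 bits

Information Gain = H(Y) - H(Y|Feature)

Before split:
P(positive) = 4/8 = 0.5000
H(Y) = 1.0000 bits

After split:
Feature=0: H = 0.9710 bits (weight = 5/8)
Feature=1: H = 0.9183 bits (weight = 3/8)
H(Y|Feature) = (5/8)×0.9710 + (3/8)×0.9183 = 0.9512 bits

Information Gain = 1.0000 - 0.9512 = 0.0488 bits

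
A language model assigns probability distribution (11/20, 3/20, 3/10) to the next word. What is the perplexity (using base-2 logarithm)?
2.6500

Perplexity is 2^H (or exp(H) for natural log).

First, H = -Σ p log p = 1.4060 bits
Perplexity = 2^1.4060 = 2.6500

Interpretation: The model's uncertainty is equivalent to choosing uniformly among 2.7 options.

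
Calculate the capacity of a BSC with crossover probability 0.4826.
0.0009 bits

For a binary symmetric channel (BSC) with error probability p:
Capacity C = 1 - H(p) bits per symbol

where H(p) = -p log₂(p) - (1-p) log₂(1-p) is the binary entropy function.

H(0.4826) = 0.9991 bits
C = 1 - 0.9991 = 0.0009 bits per symbol

This means we can reliably transmit up to 0.0009 bits of information per channel use.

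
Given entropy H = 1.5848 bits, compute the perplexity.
2.9997

Perplexity is 2^H (or exp(H) for natural log).

H = 1.5848 bits
Perplexity = 2^1.5848 = 2.9997

Interpretation: The model's uncertainty is equivalent to choosing uniformly among 3.0 options.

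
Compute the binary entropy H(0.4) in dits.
0.2923 dits

The binary entropy function is:
H(p) = -p log(p) - (1-p) log(1-p)

H(0.4) = -0.4 × log_10(0.4) - 0.6 × log_10(0.6)
H(0.4) = 0.2923 dits

Note: Binary entropy is maximized at p=0.5 (H=1 bit) and minimized at p=0 or p=1 (H=0).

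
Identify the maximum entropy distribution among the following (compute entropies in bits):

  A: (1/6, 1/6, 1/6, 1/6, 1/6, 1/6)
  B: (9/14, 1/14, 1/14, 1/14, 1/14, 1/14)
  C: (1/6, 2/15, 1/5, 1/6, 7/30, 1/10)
A

For a discrete distribution over n outcomes, entropy is maximized by the uniform distribution.

Computing entropies:
H(A) = 2.5850 bits
H(B) = 1.7695 bits
H(C) = 2.5357 bits

The uniform distribution (where all probabilities equal 1/6) achieves the maximum entropy of log_2(6) = 2.5850 bits.

Distribution A has the highest entropy.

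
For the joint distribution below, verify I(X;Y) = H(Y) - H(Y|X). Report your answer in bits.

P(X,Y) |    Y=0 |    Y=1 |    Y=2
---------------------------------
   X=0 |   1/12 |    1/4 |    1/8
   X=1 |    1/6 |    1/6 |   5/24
I(X;Y) = 0.0427 bits

Mutual information has multiple equivalent forms:
- I(X;Y) = H(X) - H(X|Y)
- I(X;Y) = H(Y) - H(Y|X)
- I(X;Y) = H(X) + H(Y) - H(X,Y)

Computing all quantities:
H(X) = 0.9950, H(Y) = 1.5546, H(X,Y) = 2.5069
H(X|Y) = 0.9523, H(Y|X) = 1.5119

Verification:
H(X) - H(X|Y) = 0.9950 - 0.9523 = 0.0427
H(Y) - H(Y|X) = 1.5546 - 1.5119 = 0.0427
H(X) + H(Y) - H(X,Y) = 0.9950 + 1.5546 - 2.5069 = 0.0427

All forms give I(X;Y) = 0.0427 bits. ✓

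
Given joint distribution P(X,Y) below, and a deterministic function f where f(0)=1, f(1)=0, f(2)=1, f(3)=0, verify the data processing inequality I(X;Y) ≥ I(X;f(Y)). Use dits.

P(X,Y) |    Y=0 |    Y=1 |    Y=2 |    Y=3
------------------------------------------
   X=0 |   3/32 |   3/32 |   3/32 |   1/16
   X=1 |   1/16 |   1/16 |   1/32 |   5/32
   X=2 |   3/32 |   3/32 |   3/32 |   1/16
I(X;Y) = 0.0248, I(X;f(Y)) = 0.0116, inequality holds: 0.0248 ≥ 0.0116

Data Processing Inequality: For any Markov chain X → Y → Z, we have I(X;Y) ≥ I(X;Z).

Here Z = f(Y) is a deterministic function of Y, forming X → Y → Z.

Original I(X;Y) = 0.0248 dits

After applying f:
P(X,Z) where Z=f(Y):
- P(X,Z=0) = P(X,Y=1) + P(X,Y=3)
- P(X,Z=1) = P(X,Y=0) + P(X,Y=2)

I(X;Z) = I(X;f(Y)) = 0.0116 dits

Verification: 0.0248 ≥ 0.0116 ✓

Information cannot be created by processing; the function f can only lose information about X.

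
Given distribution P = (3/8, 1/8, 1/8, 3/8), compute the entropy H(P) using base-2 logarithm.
1.8113 bits

Shannon entropy is H(X) = -Σ p(x) log p(x).

For P = (3/8, 1/8, 1/8, 3/8):
H = -3/8 × log_2(3/8) -1/8 × log_2(1/8) -1/8 × log_2(1/8) -3/8 × log_2(3/8)
H = 1.8113 bits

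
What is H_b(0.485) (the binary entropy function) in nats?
0.6927 nats

The binary entropy function is:
H(p) = -p log(p) - (1-p) log(1-p)

H(0.485) = -0.485 × log_e(0.485) - 0.515 × log_e(0.515)
H(0.485) = 0.6927 nats

Note: Binary entropy is maximized at p=0.5 (H=1 bit) and minimized at p=0 or p=1 (H=0).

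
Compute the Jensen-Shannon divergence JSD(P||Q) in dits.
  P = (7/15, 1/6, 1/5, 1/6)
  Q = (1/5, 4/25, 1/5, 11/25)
0.0258 dits

Jensen-Shannon divergence is:
JSD(P||Q) = 0.5 × D_KL(P||M) + 0.5 × D_KL(Q||M)
where M = 0.5 × (P + Q) is the mixture distribution.

M = 0.5 × (7/15, 1/6, 1/5, 1/6) + 0.5 × (1/5, 4/25, 1/5, 11/25) = (1/3, 0.163333, 1/5, 0.303333)

D_KL(P||M) = 0.0263 dits
D_KL(Q||M) = 0.0253 dits

JSD(P||Q) = 0.5 × 0.0263 + 0.5 × 0.0253 = 0.0258 dits

Unlike KL divergence, JSD is symmetric and bounded: 0 ≤ JSD ≤ log(2).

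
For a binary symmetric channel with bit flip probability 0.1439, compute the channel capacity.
0.4056 bits

For a binary symmetric channel (BSC) with error probability p:
Capacity C = 1 - H(p) bits per symbol

where H(p) = -p log₂(p) - (1-p) log₂(1-p) is the binary entropy function.

H(0.1439) = 0.5944 bits
C = 1 - 0.5944 = 0.4056 bits per symbol

This means we can reliably transmit up to 0.4056 bits of information per channel use.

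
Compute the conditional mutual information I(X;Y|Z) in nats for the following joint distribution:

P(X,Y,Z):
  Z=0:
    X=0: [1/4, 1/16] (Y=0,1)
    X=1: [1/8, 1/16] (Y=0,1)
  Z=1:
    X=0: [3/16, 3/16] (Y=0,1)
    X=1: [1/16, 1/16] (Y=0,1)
0.0054 nats

Conditional mutual information: I(X;Y|Z) = H(X|Z) + H(Y|Z) - H(X,Y|Z)

H(Z) = 0.6931
H(X,Z) = 1.3051 → H(X|Z) = 0.6119
H(Y,Z) = 1.3209 → H(Y|Z) = 0.6277
H(X,Y,Z) = 1.9274 → H(X,Y|Z) = 1.2342

I(X;Y|Z) = 0.6119 + 0.6277 - 1.2342 = 0.0054 nats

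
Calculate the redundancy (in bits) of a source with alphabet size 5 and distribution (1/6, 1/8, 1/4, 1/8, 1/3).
0.1128 bits

Redundancy measures how far a source is from maximum entropy:
R = H_max - H(X)

Maximum entropy for 5 symbols: H_max = log_2(5) = 2.3219 bits
Actual entropy: H(X) = 2.2091 bits
Redundancy: R = 2.3219 - 2.2091 = 0.1128 bits

This redundancy represents potential for compression: the source could be compressed by 0.1128 bits per symbol.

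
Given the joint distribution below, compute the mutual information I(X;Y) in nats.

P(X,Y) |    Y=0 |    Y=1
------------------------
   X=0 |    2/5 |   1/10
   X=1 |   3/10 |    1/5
0.0242 nats

Mutual information: I(X;Y) = H(X) + H(Y) - H(X,Y)

Marginals:
P(X) = (1/2, 1/2), H(X) = 0.6931 nats
P(Y) = (7/10, 3/10), H(Y) = 0.6109 nats

Joint entropy: H(X,Y) = 1.2799 nats

I(X;Y) = 0.6931 + 0.6109 - 1.2799 = 0.0242 nats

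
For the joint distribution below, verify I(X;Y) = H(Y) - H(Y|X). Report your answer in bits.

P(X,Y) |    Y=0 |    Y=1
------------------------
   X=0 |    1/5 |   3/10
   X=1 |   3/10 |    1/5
I(X;Y) = 0.0290 bits

Mutual information has multiple equivalent forms:
- I(X;Y) = H(X) - H(X|Y)
- I(X;Y) = H(Y) - H(Y|X)
- I(X;Y) = H(X) + H(Y) - H(X,Y)

Computing all quantities:
H(X) = 1.0000, H(Y) = 1.0000, H(X,Y) = 1.9710
H(X|Y) = 0.9710, H(Y|X) = 0.9710

Verification:
H(X) - H(X|Y) = 1.0000 - 0.9710 = 0.0290
H(Y) - H(Y|X) = 1.0000 - 0.9710 = 0.0290
H(X) + H(Y) - H(X,Y) = 1.0000 + 1.0000 - 1.9710 = 0.0290

All forms give I(X;Y) = 0.0290 bits. ✓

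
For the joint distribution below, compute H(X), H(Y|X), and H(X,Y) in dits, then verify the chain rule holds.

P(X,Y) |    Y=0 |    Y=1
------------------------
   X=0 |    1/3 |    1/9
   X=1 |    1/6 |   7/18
H(X,Y) = 0.5543, H(X) = 0.2983, H(Y|X) = 0.2559 (all in dits)

Chain rule: H(X,Y) = H(X) + H(Y|X)

Left side — joint entropy directly:
H(X,Y) = -Σ p(x,y) log p(x,y) = 0.5543 dits

Right side — compute H(Y|X) from the conditional distributions:
P(X) = (4/9, 5/9), so H(X) = 0.2983 dits
H(Y|X) = Σ_x P(X=x) · H(Y|X=x):
  P(Y|X=0) = (3/4, 1/4), H(Y|X=0) = 0.2442, weight P(X=0) = 4/9
  P(Y|X=1) = (3/10, 7/10), H(Y|X=1) = 0.2653, weight P(X=1) = 5/9
H(Y|X) = 0.2559 dits

H(X) + H(Y|X) = 0.2983 + 0.2559 = 0.5543 dits

Both sides equal 0.5543 dits. ✓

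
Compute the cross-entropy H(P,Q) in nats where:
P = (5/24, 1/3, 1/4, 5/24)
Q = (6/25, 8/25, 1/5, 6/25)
1.3768 nats

Cross-entropy: H(P,Q) = -Σ p(x) log q(x)

Alternatively: H(P,Q) = H(P) + D_KL(P||Q)
H(P) = 1.3664 nats
D_KL(P||Q) = 0.0104 nats

H(P,Q) = 1.3664 + 0.0104 = 1.3768 nats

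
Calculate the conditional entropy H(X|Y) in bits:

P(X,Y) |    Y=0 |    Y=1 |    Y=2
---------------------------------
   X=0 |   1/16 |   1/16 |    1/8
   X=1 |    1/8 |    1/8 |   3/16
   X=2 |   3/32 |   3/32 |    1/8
1.5419 bits

Using the chain rule: H(X|Y) = H(X,Y) - H(Y)

First, compute H(X,Y) = 3.0931 bits

Marginal P(Y) = (9/32, 9/32, 7/16)
H(Y) = 1.5512 bits

H(X|Y) = H(X,Y) - H(Y) = 3.0931 - 1.5512 = 1.5419 bits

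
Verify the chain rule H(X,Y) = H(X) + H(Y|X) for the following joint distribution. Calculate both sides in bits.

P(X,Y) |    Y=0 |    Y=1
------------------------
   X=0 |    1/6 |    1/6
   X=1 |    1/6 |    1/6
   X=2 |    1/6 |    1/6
H(X,Y) = 2.5850, H(X) = 1.5850, H(Y|X) = 1.0000 (all in bits)

Chain rule: H(X,Y) = H(X) + H(Y|X)

Left side — joint entropy directly:
H(X,Y) = -Σ p(x,y) log p(x,y) = 2.5850 bits

Right side — compute H(Y|X) from the conditional distributions:
P(X) = (1/3, 1/3, 1/3), so H(X) = 1.5850 bits
H(Y|X) = Σ_x P(X=x) · H(Y|X=x):
  P(Y|X=0) = (1/2, 1/2), H(Y|X=0) = 1.0000, weight P(X=0) = 1/3
  P(Y|X=1) = (1/2, 1/2), H(Y|X=1) = 1.0000, weight P(X=1) = 1/3
  P(Y|X=2) = (1/2, 1/2), H(Y|X=2) = 1.0000, weight P(X=2) = 1/3
H(Y|X) = 1.0000 bits

H(X) + H(Y|X) = 1.5850 + 1.0000 = 2.5850 bits

Both sides equal 2.5850 bits. ✓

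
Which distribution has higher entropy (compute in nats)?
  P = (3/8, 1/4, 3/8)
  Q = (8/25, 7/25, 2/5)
Q

Computing entropies in nats:
H(P) = 1.0822
H(Q) = 1.0876

Distribution Q has higher entropy.

Intuition: The distribution closer to uniform (more spread out) has higher entropy.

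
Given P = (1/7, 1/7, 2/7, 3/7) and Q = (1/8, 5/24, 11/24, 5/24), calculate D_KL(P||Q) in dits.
0.0605 dits

KL divergence: D_KL(P||Q) = Σ p(x) log(p(x)/q(x))

Computing term by term:
  x=0: 1/7 × log_10[(1/7)/(1/8)] = 1/7 × 0.0580 = 0.0083
  x=1: 1/7 × log_10[(1/7)/(5/24)] = 1/7 × -0.1639 = -0.0234
  x=2: 2/7 × log_10[(2/7)/(11/24)] = 2/7 × -0.2052 = -0.0586
  x=3: 3/7 × log_10[(3/7)/(5/24)] = 3/7 × 0.3133 = 0.1343

D_KL(P||Q) = 0.0605 dits

Note: KL divergence is always non-negative and equals 0 iff P = Q.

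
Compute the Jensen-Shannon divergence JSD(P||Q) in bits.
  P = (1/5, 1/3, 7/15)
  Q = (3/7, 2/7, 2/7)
0.0479 bits

Jensen-Shannon divergence is:
JSD(P||Q) = 0.5 × D_KL(P||M) + 0.5 × D_KL(Q||M)
where M = 0.5 × (P + Q) is the mixture distribution.

M = 0.5 × (1/5, 1/3, 7/15) + 0.5 × (3/7, 2/7, 2/7) = (11/35, 0.309524, 0.37619)

D_KL(P||M) = 0.0503 bits
D_KL(Q||M) = 0.0454 bits

JSD(P||Q) = 0.5 × 0.0503 + 0.5 × 0.0454 = 0.0479 bits

Unlike KL divergence, JSD is symmetric and bounded: 0 ≤ JSD ≤ log(2).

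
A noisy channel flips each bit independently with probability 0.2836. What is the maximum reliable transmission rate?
0.1397 bits

For a binary symmetric channel (BSC) with error probability p:
Capacity C = 1 - H(p) bits per symbol

where H(p) = -p log₂(p) - (1-p) log₂(1-p) is the binary entropy function.

H(0.2836) = 0.8603 bits
C = 1 - 0.8603 = 0.1397 bits per symbol

This means we can reliably transmit up to 0.1397 bits of information per channel use.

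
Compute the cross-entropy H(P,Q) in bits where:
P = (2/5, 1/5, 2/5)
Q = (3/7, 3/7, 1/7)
1.8564 bits

Cross-entropy: H(P,Q) = -Σ p(x) log q(x)

Alternatively: H(P,Q) = H(P) + D_KL(P||Q)
H(P) = 1.5219 bits
D_KL(P||Q) = 0.3344 bits

H(P,Q) = 1.5219 + 0.3344 = 1.8564 bits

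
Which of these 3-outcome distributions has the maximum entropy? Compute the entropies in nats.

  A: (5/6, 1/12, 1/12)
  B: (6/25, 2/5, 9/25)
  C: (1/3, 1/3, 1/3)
C

For a discrete distribution over n outcomes, entropy is maximized by the uniform distribution.

Computing entropies:
H(A) = 0.5661 nats
H(B) = 1.0768 nats
H(C) = 1.0986 nats

The uniform distribution (where all probabilities equal 1/3) achieves the maximum entropy of log_e(3) = 1.0986 nats.

Distribution C has the highest entropy.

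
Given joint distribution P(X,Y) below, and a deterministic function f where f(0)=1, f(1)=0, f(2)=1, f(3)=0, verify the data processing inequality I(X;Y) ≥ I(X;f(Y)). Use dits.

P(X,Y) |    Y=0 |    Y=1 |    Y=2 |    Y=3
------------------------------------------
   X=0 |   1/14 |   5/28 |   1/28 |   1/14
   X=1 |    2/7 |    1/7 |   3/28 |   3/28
I(X;Y) = 0.0225, I(X;f(Y)) = 0.0197, inequality holds: 0.0225 ≥ 0.0197

Data Processing Inequality: For any Markov chain X → Y → Z, we have I(X;Y) ≥ I(X;Z).

Here Z = f(Y) is a deterministic function of Y, forming X → Y → Z.

Original I(X;Y) = 0.0225 dits

After applying f:
P(X,Z) where Z=f(Y):
- P(X,Z=0) = P(X,Y=1) + P(X,Y=3)
- P(X,Z=1) = P(X,Y=0) + P(X,Y=2)

I(X;Z) = I(X;f(Y)) = 0.0197 dits

Verification: 0.0225 ≥ 0.0197 ✓

Information cannot be created by processing; the function f can only lose information about X.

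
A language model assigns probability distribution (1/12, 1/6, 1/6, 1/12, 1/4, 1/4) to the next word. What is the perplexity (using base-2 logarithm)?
5.4989

Perplexity is 2^H (or exp(H) for natural log).

First, H = -Σ p log p = 2.4591 bits
Perplexity = 2^2.4591 = 5.4989

Interpretation: The model's uncertainty is equivalent to choosing uniformly among 5.5 options.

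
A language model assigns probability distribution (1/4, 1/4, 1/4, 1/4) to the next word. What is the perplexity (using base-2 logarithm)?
4.0000

Perplexity is 2^H (or exp(H) for natural log).

First, H = -Σ p log p = 2.0000 bits
Perplexity = 2^2.0000 = 4.0000

Interpretation: The model's uncertainty is equivalent to choosing uniformly among 4.0 options.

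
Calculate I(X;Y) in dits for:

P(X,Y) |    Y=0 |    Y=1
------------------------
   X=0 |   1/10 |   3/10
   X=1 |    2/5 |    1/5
0.0375 dits

Mutual information: I(X;Y) = H(X) + H(Y) - H(X,Y)

Marginals:
P(X) = (2/5, 3/5), H(X) = 0.2923 dits
P(Y) = (1/2, 1/2), H(Y) = 0.3010 dits

Joint entropy: H(X,Y) = 0.5558 dits

I(X;Y) = 0.2923 + 0.3010 - 0.5558 = 0.0375 dits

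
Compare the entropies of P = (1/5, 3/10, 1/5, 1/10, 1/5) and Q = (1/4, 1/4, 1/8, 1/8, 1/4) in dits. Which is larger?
Q

Computing entropies in dits:
H(P) = 0.6762
H(Q) = 0.6773

Distribution Q has higher entropy.

Intuition: The distribution closer to uniform (more spread out) has higher entropy.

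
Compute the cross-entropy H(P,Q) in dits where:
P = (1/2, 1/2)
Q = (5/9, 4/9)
0.3037 dits

Cross-entropy: H(P,Q) = -Σ p(x) log q(x)

Alternatively: H(P,Q) = H(P) + D_KL(P||Q)
H(P) = 0.3010 dits
D_KL(P||Q) = 0.0027 dits

H(P,Q) = 0.3010 + 0.0027 = 0.3037 dits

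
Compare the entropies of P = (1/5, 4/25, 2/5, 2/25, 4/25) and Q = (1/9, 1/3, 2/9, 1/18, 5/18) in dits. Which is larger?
P

Computing entropies in dits:
H(P) = 0.6414
H(Q) = 0.6345

Distribution P has higher entropy.

Intuition: The distribution closer to uniform (more spread out) has higher entropy.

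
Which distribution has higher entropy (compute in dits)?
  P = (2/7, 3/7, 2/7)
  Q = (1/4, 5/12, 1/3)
P

Computing entropies in dits:
H(P) = 0.4686
H(Q) = 0.4680

Distribution P has higher entropy.

Intuition: The distribution closer to uniform (more spread out) has higher entropy.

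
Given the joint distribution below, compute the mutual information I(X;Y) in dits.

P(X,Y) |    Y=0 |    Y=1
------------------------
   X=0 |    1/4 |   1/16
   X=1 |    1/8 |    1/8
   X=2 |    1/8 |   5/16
0.0442 dits

Mutual information: I(X;Y) = H(X) + H(Y) - H(X,Y)

Marginals:
P(X) = (5/16, 1/4, 7/16), H(X) = 0.4654 dits
P(Y) = (1/2, 1/2), H(Y) = 0.3010 dits

Joint entropy: H(X,Y) = 0.7223 dits

I(X;Y) = 0.4654 + 0.3010 - 0.7223 = 0.0442 dits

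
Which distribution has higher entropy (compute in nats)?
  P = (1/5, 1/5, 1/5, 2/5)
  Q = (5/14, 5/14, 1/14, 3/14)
P

Computing entropies in nats:
H(P) = 1.3322
H(Q) = 1.2540

Distribution P has higher entropy.

Intuition: The distribution closer to uniform (more spread out) has higher entropy.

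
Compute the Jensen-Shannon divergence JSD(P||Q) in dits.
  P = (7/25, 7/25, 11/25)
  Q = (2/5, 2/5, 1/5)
0.0146 dits

Jensen-Shannon divergence is:
JSD(P||Q) = 0.5 × D_KL(P||M) + 0.5 × D_KL(Q||M)
where M = 0.5 × (P + Q) is the mixture distribution.

M = 0.5 × (7/25, 7/25, 11/25) + 0.5 × (2/5, 2/5, 1/5) = (0.34, 0.34, 8/25)

D_KL(P||M) = 0.0136 dits
D_KL(Q||M) = 0.0156 dits

JSD(P||Q) = 0.5 × 0.0136 + 0.5 × 0.0156 = 0.0146 dits

Unlike KL divergence, JSD is symmetric and bounded: 0 ≤ JSD ≤ log(2).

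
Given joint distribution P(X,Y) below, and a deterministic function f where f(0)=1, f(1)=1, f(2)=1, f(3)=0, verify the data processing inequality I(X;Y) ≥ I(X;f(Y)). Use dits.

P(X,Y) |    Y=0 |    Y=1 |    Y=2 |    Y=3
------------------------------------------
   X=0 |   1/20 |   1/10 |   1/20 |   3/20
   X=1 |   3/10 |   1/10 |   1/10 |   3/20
I(X;Y) = 0.0269, I(X;f(Y)) = 0.0090, inequality holds: 0.0269 ≥ 0.0090

Data Processing Inequality: For any Markov chain X → Y → Z, we have I(X;Y) ≥ I(X;Z).

Here Z = f(Y) is a deterministic function of Y, forming X → Y → Z.

Original I(X;Y) = 0.0269 dits

After applying f:
P(X,Z) where Z=f(Y):
- P(X,Z=0) = P(X,Y=3)
- P(X,Z=1) = P(X,Y=0) + P(X,Y=1) + P(X,Y=2)

I(X;Z) = I(X;f(Y)) = 0.0090 dits

Verification: 0.0269 ≥ 0.0090 ✓

Information cannot be created by processing; the function f can only lose information about X.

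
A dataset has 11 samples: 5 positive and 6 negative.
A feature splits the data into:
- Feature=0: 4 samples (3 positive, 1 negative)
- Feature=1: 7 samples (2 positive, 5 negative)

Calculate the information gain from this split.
0.1498 bits

Information Gain = H(Y) - H(Y|Feature)

Before split:
P(positive) = 5/11 = 0.4545
H(Y) = 0.9940 bits

After split:
Feature=0: H = 0.8113 bits (weight = 4/11)
Feature=1: H = 0.8631 bits (weight = 7/11)
H(Y|Feature) = (4/11)×0.8113 + (7/11)×0.8631 = 0.8443 bits

Information Gain = 0.9940 - 0.8443 = 0.1498 bits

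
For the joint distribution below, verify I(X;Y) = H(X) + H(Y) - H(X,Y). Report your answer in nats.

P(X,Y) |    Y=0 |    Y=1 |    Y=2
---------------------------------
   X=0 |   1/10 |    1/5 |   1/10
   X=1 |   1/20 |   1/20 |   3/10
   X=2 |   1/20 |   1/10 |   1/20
I(X;Y) = 0.1306 nats

Mutual information has multiple equivalent forms:
- I(X;Y) = H(X) - H(X|Y)
- I(X;Y) = H(Y) - H(Y|X)
- I(X;Y) = H(X) + H(Y) - H(X,Y)

Computing all quantities:
H(X) = 1.0549, H(Y) = 1.0487, H(X,Y) = 1.9730
H(X|Y) = 0.9243, H(Y|X) = 0.9181

Verification:
H(X) - H(X|Y) = 1.0549 - 0.9243 = 0.1306
H(Y) - H(Y|X) = 1.0487 - 0.9181 = 0.1306
H(X) + H(Y) - H(X,Y) = 1.0549 + 1.0487 - 1.9730 = 0.1306

All forms give I(X;Y) = 0.1306 nats. ✓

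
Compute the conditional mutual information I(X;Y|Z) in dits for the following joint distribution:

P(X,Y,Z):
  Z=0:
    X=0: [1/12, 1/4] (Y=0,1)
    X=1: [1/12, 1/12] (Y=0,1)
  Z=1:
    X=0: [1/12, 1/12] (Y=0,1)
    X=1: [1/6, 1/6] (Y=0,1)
0.0066 dits

Conditional mutual information: I(X;Y|Z) = H(X|Z) + H(Y|Z) - H(X,Y|Z)

H(Z) = 0.3010
H(X,Z) = 0.5775 → H(X|Z) = 0.2764
H(Y,Z) = 0.5898 → H(Y|Z) = 0.2887
H(X,Y,Z) = 0.8596 → H(X,Y|Z) = 0.5585

I(X;Y|Z) = 0.2764 + 0.2887 - 0.5585 = 0.0066 dits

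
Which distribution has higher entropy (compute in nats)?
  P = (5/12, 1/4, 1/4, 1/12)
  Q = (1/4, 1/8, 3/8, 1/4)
Q

Computing entropies in nats:
H(P) = 1.2650
H(Q) = 1.3209

Distribution Q has higher entropy.

Intuition: The distribution closer to uniform (more spread out) has higher entropy.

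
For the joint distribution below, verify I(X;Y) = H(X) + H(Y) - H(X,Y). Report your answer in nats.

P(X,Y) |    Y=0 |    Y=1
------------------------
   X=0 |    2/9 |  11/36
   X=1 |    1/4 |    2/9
I(X;Y) = 0.0059 nats

Mutual information has multiple equivalent forms:
- I(X;Y) = H(X) - H(X|Y)
- I(X;Y) = H(Y) - H(Y|X)
- I(X;Y) = H(X) + H(Y) - H(X,Y)

Computing all quantities:
H(X) = 0.6916, H(Y) = 0.6916, H(X,Y) = 1.3773
H(X|Y) = 0.6857, H(Y|X) = 0.6857

Verification:
H(X) - H(X|Y) = 0.6916 - 0.6857 = 0.0059
H(Y) - H(Y|X) = 0.6916 - 0.6857 = 0.0059
H(X) + H(Y) - H(X,Y) = 0.6916 + 0.6916 - 1.3773 = 0.0059

All forms give I(X;Y) = 0.0059 nats. ✓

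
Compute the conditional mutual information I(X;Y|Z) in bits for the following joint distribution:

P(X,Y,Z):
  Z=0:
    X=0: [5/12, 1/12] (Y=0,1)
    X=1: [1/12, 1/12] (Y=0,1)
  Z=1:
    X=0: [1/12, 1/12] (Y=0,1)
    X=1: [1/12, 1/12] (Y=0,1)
0.0492 bits

Conditional mutual information: I(X;Y|Z) = H(X|Z) + H(Y|Z) - H(X,Y|Z)

H(Z) = 0.9183
H(X,Z) = 1.7925 → H(X|Z) = 0.8742
H(Y,Z) = 1.7925 → H(Y|Z) = 0.8742
H(X,Y,Z) = 2.6175 → H(X,Y|Z) = 1.6992

I(X;Y|Z) = 0.8742 + 0.8742 - 1.6992 = 0.0492 bits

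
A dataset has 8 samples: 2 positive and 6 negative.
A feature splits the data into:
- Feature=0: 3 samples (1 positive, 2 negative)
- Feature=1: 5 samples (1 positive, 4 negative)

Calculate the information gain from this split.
0.0157 bits

Information Gain = H(Y) - H(Y|Feature)

Before split:
P(positive) = 2/8 = 0.2500
H(Y) = 0.8113 bits

After split:
Feature=0: H = 0.9183 bits (weight = 3/8)
Feature=1: H = 0.7219 bits (weight = 5/8)
H(Y|Feature) = (3/8)×0.9183 + (5/8)×0.7219 = 0.7956 bits

Information Gain = 0.8113 - 0.7956 = 0.0157 bits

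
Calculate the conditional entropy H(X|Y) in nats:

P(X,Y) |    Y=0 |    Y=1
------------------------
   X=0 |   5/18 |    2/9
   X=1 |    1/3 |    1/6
0.6866 nats

Using the chain rule: H(X|Y) = H(X,Y) - H(Y)

First, compute H(X,Y) = 1.3549 nats

Marginal P(Y) = (11/18, 7/18)
H(Y) = 0.6682 nats

H(X|Y) = H(X,Y) - H(Y) = 1.3549 - 0.6682 = 0.6866 nats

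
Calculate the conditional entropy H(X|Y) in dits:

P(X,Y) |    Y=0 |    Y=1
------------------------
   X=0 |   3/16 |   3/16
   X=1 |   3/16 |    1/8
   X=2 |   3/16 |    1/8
0.4734 dits

Using the chain rule: H(X|Y) = H(X,Y) - H(Y)

First, compute H(X,Y) = 0.7710 dits

Marginal P(Y) = (9/16, 7/16)
H(Y) = 0.2976 dits

H(X|Y) = H(X,Y) - H(Y) = 0.7710 - 0.2976 = 0.4734 dits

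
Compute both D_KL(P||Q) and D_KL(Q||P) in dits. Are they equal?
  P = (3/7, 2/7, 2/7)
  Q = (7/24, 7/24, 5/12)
D_KL(P||Q) = 0.0223, D_KL(Q||P) = 0.0221

KL divergence is not symmetric: D_KL(P||Q) ≠ D_KL(Q||P) in general.

D_KL(P||Q) = 0.0223 dits
D_KL(Q||P) = 0.0221 dits

No, they are not equal!

This asymmetry is why KL divergence is not a true distance metric.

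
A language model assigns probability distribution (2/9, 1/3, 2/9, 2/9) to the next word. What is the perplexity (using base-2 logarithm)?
3.9311

Perplexity is 2^H (or exp(H) for natural log).

First, H = -Σ p log p = 1.9749 bits
Perplexity = 2^1.9749 = 3.9311

Interpretation: The model's uncertainty is equivalent to choosing uniformly among 3.9 options.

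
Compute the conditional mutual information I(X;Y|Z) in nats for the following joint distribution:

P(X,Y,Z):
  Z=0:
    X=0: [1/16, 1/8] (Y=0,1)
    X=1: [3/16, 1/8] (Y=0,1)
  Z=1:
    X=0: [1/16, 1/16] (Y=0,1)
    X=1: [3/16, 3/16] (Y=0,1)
0.0169 nats

Conditional mutual information: I(X;Y|Z) = H(X|Z) + H(Y|Z) - H(X,Y|Z)

H(Z) = 0.6931
H(X,Z) = 1.3051 → H(X|Z) = 0.6119
H(Y,Z) = 1.3863 → H(Y|Z) = 0.6931
H(X,Y,Z) = 1.9813 → H(X,Y|Z) = 1.2882

I(X;Y|Z) = 0.6119 + 0.6931 - 1.2882 = 0.0169 nats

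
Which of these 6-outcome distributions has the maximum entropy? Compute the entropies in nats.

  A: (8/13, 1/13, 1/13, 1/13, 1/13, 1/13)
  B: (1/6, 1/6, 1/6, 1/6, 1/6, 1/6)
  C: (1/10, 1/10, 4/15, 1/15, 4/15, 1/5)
B

For a discrete distribution over n outcomes, entropy is maximized by the uniform distribution.

Computing entropies:
H(A) = 1.2853 nats
H(B) = 1.7918 nats
H(C) = 1.6679 nats

The uniform distribution (where all probabilities equal 1/6) achieves the maximum entropy of log_e(6) = 1.7918 nats.

Distribution B has the highest entropy.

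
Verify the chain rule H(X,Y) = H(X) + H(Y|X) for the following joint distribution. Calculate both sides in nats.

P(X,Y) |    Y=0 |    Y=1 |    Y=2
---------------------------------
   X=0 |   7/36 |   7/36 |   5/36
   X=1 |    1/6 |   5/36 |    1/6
H(X,Y) = 1.7825, H(X) = 0.6916, H(Y|X) = 1.0909 (all in nats)

Chain rule: H(X,Y) = H(X) + H(Y|X)

Left side — joint entropy directly:
H(X,Y) = -Σ p(x,y) log p(x,y) = 1.7825 nats

Right side — compute H(Y|X) from the conditional distributions:
P(X) = (19/36, 17/36), so H(X) = 0.6916 nats
H(Y|X) = Σ_x P(X=x) · H(Y|X=x):
  P(Y|X=0) = (7/19, 7/19, 5/19), H(Y|X=0) = 1.0871, weight P(X=0) = 19/36
  P(Y|X=1) = (6/17, 5/17, 6/17), H(Y|X=1) = 1.0951, weight P(X=1) = 17/36
H(Y|X) = 1.0909 nats

H(X) + H(Y|X) = 0.6916 + 1.0909 = 1.7825 nats

Both sides equal 1.7825 nats. ✓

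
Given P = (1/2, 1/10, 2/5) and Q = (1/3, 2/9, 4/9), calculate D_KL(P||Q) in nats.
0.0807 nats

KL divergence: D_KL(P||Q) = Σ p(x) log(p(x)/q(x))

Computing term by term:
  x=0: 1/2 × log_e[(1/2)/(1/3)] = 1/2 × 0.4055 = 0.2027
  x=1: 1/10 × log_e[(1/10)/(2/9)] = 1/10 × -0.7985 = -0.0799
  x=2: 2/5 × log_e[(2/5)/(4/9)] = 2/5 × -0.1054 = -0.0421

D_KL(P||Q) = 0.0807 nats

Note: KL divergence is always non-negative and equals 0 iff P = Q.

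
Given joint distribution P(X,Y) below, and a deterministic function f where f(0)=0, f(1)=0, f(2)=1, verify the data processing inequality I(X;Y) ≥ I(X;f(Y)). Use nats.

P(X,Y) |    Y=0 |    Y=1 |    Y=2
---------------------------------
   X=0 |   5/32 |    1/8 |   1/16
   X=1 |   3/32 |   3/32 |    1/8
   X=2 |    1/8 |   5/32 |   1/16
I(X;Y) = 0.0295, I(X;f(Y)) = 0.0260, inequality holds: 0.0295 ≥ 0.0260

Data Processing Inequality: For any Markov chain X → Y → Z, we have I(X;Y) ≥ I(X;Z).

Here Z = f(Y) is a deterministic function of Y, forming X → Y → Z.

Original I(X;Y) = 0.0295 nats

After applying f:
P(X,Z) where Z=f(Y):
- P(X,Z=0) = P(X,Y=0) + P(X,Y=1)
- P(X,Z=1) = P(X,Y=2)

I(X;Z) = I(X;f(Y)) = 0.0260 nats

Verification: 0.0295 ≥ 0.0260 ✓

Information cannot be created by processing; the function f can only lose information about X.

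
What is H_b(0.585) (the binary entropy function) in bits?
0.9791 bits

The binary entropy function is:
H(p) = -p log(p) - (1-p) log(1-p)

H(0.585) = -0.585 × log_2(0.585) - 0.415 × log_2(0.415)
H(0.585) = 0.9791 bits

Note: Binary entropy is maximized at p=0.5 (H=1 bit) and minimized at p=0 or p=1 (H=0).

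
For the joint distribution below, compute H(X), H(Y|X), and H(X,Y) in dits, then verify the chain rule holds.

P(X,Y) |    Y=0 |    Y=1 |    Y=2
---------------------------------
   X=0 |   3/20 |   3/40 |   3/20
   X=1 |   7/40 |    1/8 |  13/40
H(X,Y) = 0.7355, H(X) = 0.2873, H(Y|X) = 0.4482 (all in dits)

Chain rule: H(X,Y) = H(X) + H(Y|X)

Left side — joint entropy directly:
H(X,Y) = -Σ p(x,y) log p(x,y) = 0.7355 dits

Right side — compute H(Y|X) from the conditional distributions:
P(X) = (3/8, 5/8), so H(X) = 0.2873 dits
H(Y|X) = Σ_x P(X=x) · H(Y|X=x):
  P(Y|X=0) = (2/5, 1/5, 2/5), H(Y|X=0) = 0.4581, weight P(X=0) = 3/8
  P(Y|X=1) = (7/25, 1/5, 13/25), H(Y|X=1) = 0.4423, weight P(X=1) = 5/8
H(Y|X) = 0.4482 dits

H(X) + H(Y|X) = 0.2873 + 0.4482 = 0.7355 dits

Both sides equal 0.7355 dits. ✓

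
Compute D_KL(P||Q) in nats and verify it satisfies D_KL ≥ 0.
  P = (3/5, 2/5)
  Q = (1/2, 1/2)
0.0201 nats

KL divergence satisfies the Gibbs inequality: D_KL(P||Q) ≥ 0 for all distributions P, Q.

D_KL(P||Q) = Σ p(x) log(p(x)/q(x))
Term by term:
  x=0: 3/5 × log_e[(3/5)/(1/2)] = 0.1094
  x=1: 2/5 × log_e[(2/5)/(1/2)] = -0.0893
D_KL(P||Q) = 0.0201 nats

D_KL(P||Q) = 0.0201 ≥ 0 ✓

This non-negativity is a fundamental property: relative entropy cannot be negative because it measures how different Q is from P.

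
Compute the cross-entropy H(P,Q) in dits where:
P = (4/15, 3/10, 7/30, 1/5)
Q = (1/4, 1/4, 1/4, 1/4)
0.6021 dits

Cross-entropy: H(P,Q) = -Σ p(x) log q(x)

Alternatively: H(P,Q) = H(P) + D_KL(P||Q)
H(P) = 0.5972 dits
D_KL(P||Q) = 0.0049 dits

H(P,Q) = 0.5972 + 0.0049 = 0.6021 dits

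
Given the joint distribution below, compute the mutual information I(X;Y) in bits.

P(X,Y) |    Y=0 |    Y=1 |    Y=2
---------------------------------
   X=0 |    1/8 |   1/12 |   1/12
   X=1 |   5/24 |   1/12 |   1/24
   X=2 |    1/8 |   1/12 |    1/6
0.0734 bits

Mutual information: I(X;Y) = H(X) + H(Y) - H(X,Y)

Marginals:
P(X) = (7/24, 1/3, 3/8), H(X) = 1.5774 bits
P(Y) = (11/24, 1/4, 7/24), H(Y) = 1.5343 bits

Joint entropy: H(X,Y) = 3.0383 bits

I(X;Y) = 1.5774 + 1.5343 - 3.0383 = 0.0734 bits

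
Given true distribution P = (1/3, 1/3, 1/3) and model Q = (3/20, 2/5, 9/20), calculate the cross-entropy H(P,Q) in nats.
1.2040 nats

Cross-entropy: H(P,Q) = -Σ p(x) log q(x)

Alternatively: H(P,Q) = H(P) + D_KL(P||Q)
H(P) = 1.0986 nats
D_KL(P||Q) = 0.1054 nats

H(P,Q) = 1.0986 + 0.1054 = 1.2040 nats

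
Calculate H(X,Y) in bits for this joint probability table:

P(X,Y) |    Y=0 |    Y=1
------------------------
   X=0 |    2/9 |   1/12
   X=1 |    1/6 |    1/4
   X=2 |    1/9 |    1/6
2.4948 bits

Joint entropy is H(X,Y) = -Σ_{x,y} p(x,y) log p(x,y).

Summing over all non-zero entries:
H(X,Y) = -[2/9·log_2(2/9) + 1/12·log_2(1/12) + 1/6·log_2(1/6) + 1/4·log_2(1/4) + 1/9·log_2(1/9) + 1/6·log_2(1/6)]
H(X,Y) = 2.4948 bits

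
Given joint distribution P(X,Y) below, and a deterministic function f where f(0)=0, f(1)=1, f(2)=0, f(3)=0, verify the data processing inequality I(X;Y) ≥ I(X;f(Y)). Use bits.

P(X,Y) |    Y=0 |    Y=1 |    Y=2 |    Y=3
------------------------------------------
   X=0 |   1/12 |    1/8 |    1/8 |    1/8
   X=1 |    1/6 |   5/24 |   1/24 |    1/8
I(X;Y) = 0.0621, I(X;f(Y)) = 0.0102, inequality holds: 0.0621 ≥ 0.0102

Data Processing Inequality: For any Markov chain X → Y → Z, we have I(X;Y) ≥ I(X;Z).

Here Z = f(Y) is a deterministic function of Y, forming X → Y → Z.

Original I(X;Y) = 0.0621 bits

After applying f:
P(X,Z) where Z=f(Y):
- P(X,Z=0) = P(X,Y=0) + P(X,Y=2) + P(X,Y=3)
- P(X,Z=1) = P(X,Y=1)

I(X;Z) = I(X;f(Y)) = 0.0102 bits

Verification: 0.0621 ≥ 0.0102 ✓

Information cannot be created by processing; the function f can only lose information about X.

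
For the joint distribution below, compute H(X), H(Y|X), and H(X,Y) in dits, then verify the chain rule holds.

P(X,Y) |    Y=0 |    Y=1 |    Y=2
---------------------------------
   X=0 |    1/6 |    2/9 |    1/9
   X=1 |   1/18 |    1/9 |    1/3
H(X,Y) = 0.7157, H(X) = 0.3010, H(Y|X) = 0.4147 (all in dits)

Chain rule: H(X,Y) = H(X) + H(Y|X)

Left side — joint entropy directly:
H(X,Y) = -Σ p(x,y) log p(x,y) = 0.7157 dits

Right side — compute H(Y|X) from the conditional distributions:
P(X) = (1/2, 1/2), so H(X) = 0.3010 dits
H(Y|X) = Σ_x P(X=x) · H(Y|X=x):
  P(Y|X=0) = (1/3, 4/9, 2/9), H(Y|X=0) = 0.4607, weight P(X=0) = 1/2
  P(Y|X=1) = (1/9, 2/9, 2/3), H(Y|X=1) = 0.3686, weight P(X=1) = 1/2
H(Y|X) = 0.4147 dits

H(X) + H(Y|X) = 0.3010 + 0.4147 = 0.7157 dits

Both sides equal 0.7157 dits. ✓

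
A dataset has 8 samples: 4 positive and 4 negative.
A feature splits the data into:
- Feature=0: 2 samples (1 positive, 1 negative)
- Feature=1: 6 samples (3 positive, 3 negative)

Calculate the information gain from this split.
0.0000 bits

Information Gain = H(Y) - H(Y|Feature)

Before split:
P(positive) = 4/8 = 0.5000
H(Y) = 1.0000 bits

After split:
Feature=0: H = 1.0000 bits (weight = 2/8)
Feature=1: H = 1.0000 bits (weight = 6/8)
H(Y|Feature) = (2/8)×1.0000 + (6/8)×1.0000 = 1.0000 bits

Information Gain = 1.0000 - 1.0000 = 0.0000 bits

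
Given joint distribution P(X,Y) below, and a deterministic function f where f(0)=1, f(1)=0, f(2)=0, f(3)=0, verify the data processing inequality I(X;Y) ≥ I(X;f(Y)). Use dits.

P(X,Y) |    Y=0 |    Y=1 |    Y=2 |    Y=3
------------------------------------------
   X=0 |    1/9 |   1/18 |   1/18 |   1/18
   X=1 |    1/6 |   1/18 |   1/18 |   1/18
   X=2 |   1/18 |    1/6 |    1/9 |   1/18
I(X;Y) = 0.0322, I(X;f(Y)) = 0.0256, inequality holds: 0.0322 ≥ 0.0256

Data Processing Inequality: For any Markov chain X → Y → Z, we have I(X;Y) ≥ I(X;Z).

Here Z = f(Y) is a deterministic function of Y, forming X → Y → Z.

Original I(X;Y) = 0.0322 dits

After applying f:
P(X,Z) where Z=f(Y):
- P(X,Z=0) = P(X,Y=1) + P(X,Y=2) + P(X,Y=3)
- P(X,Z=1) = P(X,Y=0)

I(X;Z) = I(X;f(Y)) = 0.0256 dits

Verification: 0.0322 ≥ 0.0256 ✓

Information cannot be created by processing; the function f can only lose information about X.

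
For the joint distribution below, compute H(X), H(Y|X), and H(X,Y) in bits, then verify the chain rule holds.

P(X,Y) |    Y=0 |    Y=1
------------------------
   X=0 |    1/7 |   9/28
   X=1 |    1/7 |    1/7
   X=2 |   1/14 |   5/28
H(X,Y) = 2.4452, H(X) = 1.5303, H(Y|X) = 0.9149 (all in bits)

Chain rule: H(X,Y) = H(X) + H(Y|X)

Left side — joint entropy directly:
H(X,Y) = -Σ p(x,y) log p(x,y) = 2.4452 bits

Right side — compute H(Y|X) from the conditional distributions:
P(X) = (13/28, 2/7, 1/4), so H(X) = 1.5303 bits
H(Y|X) = Σ_x P(X=x) · H(Y|X=x):
  P(Y|X=0) = (4/13, 9/13), H(Y|X=0) = 0.8905, weight P(X=0) = 13/28
  P(Y|X=1) = (1/2, 1/2), H(Y|X=1) = 1.0000, weight P(X=1) = 2/7
  P(Y|X=2) = (2/7, 5/7), H(Y|X=2) = 0.8631, weight P(X=2) = 1/4
H(Y|X) = 0.9149 bits

H(X) + H(Y|X) = 1.5303 + 0.9149 = 2.4452 bits

Both sides equal 2.4452 bits. ✓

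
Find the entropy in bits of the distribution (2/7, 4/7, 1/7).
1.3788 bits

Shannon entropy is H(X) = -Σ p(x) log p(x).

For P = (2/7, 4/7, 1/7):
H = -2/7 × log_2(2/7) -4/7 × log_2(4/7) -1/7 × log_2(1/7)
H = 1.3788 bits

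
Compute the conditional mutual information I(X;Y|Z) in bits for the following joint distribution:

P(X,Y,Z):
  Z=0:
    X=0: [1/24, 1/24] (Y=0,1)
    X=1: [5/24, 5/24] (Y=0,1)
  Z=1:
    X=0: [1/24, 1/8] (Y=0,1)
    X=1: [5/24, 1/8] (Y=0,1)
0.0466 bits

Conditional mutual information: I(X;Y|Z) = H(X|Z) + H(Y|Z) - H(X,Y|Z)

H(Z) = 1.0000
H(X,Z) = 1.7842 → H(X|Z) = 0.7842
H(Y,Z) = 2.0000 → H(Y|Z) = 1.0000
H(X,Y,Z) = 2.7375 → H(X,Y|Z) = 1.7375

I(X;Y|Z) = 0.7842 + 1.0000 - 1.7375 = 0.0466 bits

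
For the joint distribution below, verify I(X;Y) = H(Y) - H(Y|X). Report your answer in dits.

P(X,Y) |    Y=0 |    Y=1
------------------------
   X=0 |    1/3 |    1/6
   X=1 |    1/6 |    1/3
I(X;Y) = 0.0246 dits

Mutual information has multiple equivalent forms:
- I(X;Y) = H(X) - H(X|Y)
- I(X;Y) = H(Y) - H(Y|X)
- I(X;Y) = H(X) + H(Y) - H(X,Y)

Computing all quantities:
H(X) = 0.3010, H(Y) = 0.3010, H(X,Y) = 0.5775
H(X|Y) = 0.2764, H(Y|X) = 0.2764

Verification:
H(X) - H(X|Y) = 0.3010 - 0.2764 = 0.0246
H(Y) - H(Y|X) = 0.3010 - 0.2764 = 0.0246
H(X) + H(Y) - H(X,Y) = 0.3010 + 0.3010 - 0.5775 = 0.0246

All forms give I(X;Y) = 0.0246 dits. ✓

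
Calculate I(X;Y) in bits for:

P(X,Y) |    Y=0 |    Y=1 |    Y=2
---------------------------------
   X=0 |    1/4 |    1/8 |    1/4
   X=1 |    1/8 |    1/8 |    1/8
0.0157 bits

Mutual information: I(X;Y) = H(X) + H(Y) - H(X,Y)

Marginals:
P(X) = (5/8, 3/8), H(X) = 0.9544 bits
P(Y) = (3/8, 1/4, 3/8), H(Y) = 1.5613 bits

Joint entropy: H(X,Y) = 2.5000 bits

I(X;Y) = 0.9544 + 1.5613 - 2.5000 = 0.0157 bits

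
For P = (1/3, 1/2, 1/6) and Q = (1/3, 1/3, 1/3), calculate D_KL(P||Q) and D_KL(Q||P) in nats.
D_KL(P||Q) = 0.0872, D_KL(Q||P) = 0.0959

KL divergence is not symmetric: D_KL(P||Q) ≠ D_KL(Q||P) in general.

D_KL(P||Q) = 0.0872 nats
D_KL(Q||P) = 0.0959 nats

No, they are not equal!

This asymmetry is why KL divergence is not a true distance metric.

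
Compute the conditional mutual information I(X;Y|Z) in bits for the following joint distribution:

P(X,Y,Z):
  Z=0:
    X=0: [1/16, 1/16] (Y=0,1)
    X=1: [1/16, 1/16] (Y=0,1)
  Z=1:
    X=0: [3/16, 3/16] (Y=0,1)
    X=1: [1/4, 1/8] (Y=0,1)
0.0155 bits

Conditional mutual information: I(X;Y|Z) = H(X|Z) + H(Y|Z) - H(X,Y|Z)

H(Z) = 0.8113
H(X,Z) = 1.8113 → H(X|Z) = 1.0000
H(Y,Z) = 1.7962 → H(Y|Z) = 0.9849
H(X,Y,Z) = 2.7806 → H(X,Y|Z) = 1.9694

I(X;Y|Z) = 1.0000 + 0.9849 - 1.9694 = 0.0155 bits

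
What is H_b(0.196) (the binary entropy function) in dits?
0.2149 dits

The binary entropy function is:
H(p) = -p log(p) - (1-p) log(1-p)

H(0.196) = -0.196 × log_10(0.196) - 0.804 × log_10(0.804)
H(0.196) = 0.2149 dits

Note: Binary entropy is maximized at p=0.5 (H=1 bit) and minimized at p=0 or p=1 (H=0).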